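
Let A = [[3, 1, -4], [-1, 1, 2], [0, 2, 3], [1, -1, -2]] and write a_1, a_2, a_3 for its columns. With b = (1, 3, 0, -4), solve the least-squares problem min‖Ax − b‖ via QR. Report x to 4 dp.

x = (-4.9375, 4.3125, -2.8750)

a_1 = (3, -1, 0, 1); ‖a_1‖ = 3.3166, so q_1 = (0.9045, -0.3015, 0.0000, 0.3015).
q_1·a_2 = 0.9045·1 + (-0.3015)·1 + 0.0000·2 + 0.3015·(-1) = 0.3015.
u_2 = a_2 − 0.3015·q_1 = (0.7273, 1.0909, 2.0000, -1.0909).
‖u_2‖ = 2.6285, so q_2 = (0.2767, 0.4150, 0.7609, -0.4150).
q_1·a_3 = 0.9045·(-4) + (-0.3015)·2 + 0.0000·3 + 0.3015·(-2) = -4.8242; q_2·a_3 = 0.2767·(-4) + 0.4150·2 + 0.7609·3 + (-0.4150)·(-2) = 2.8360.
u_3 = a_3 + 4.8242·q_1 − 2.8360·q_2 = (-0.4211, -0.6316, 0.8421, 0.6316).
‖u_3‖ = 1.2978, so q_3 = (-0.3244, -0.4867, 0.6489, 0.4867).
Qᵀb = (-1.2060, 3.1819, -3.7311).
Back-substitute: x_3 = -3.7311/1.2978 = -2.8750.
x_2 = (3.1819 − 2.8360·(-2.8750))/2.6285 = 4.3125.
x_1 = (-1.2060 − 0.3015·4.3125 + 4.8242·(-2.8750))/3.3166 = -4.9375.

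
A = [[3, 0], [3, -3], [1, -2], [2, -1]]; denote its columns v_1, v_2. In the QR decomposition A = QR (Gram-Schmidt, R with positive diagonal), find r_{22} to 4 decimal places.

r_{22} = 2.5792

v_1 = (3, 3, 1, 2); ‖v_1‖ = 4.7958, so e_1 = (0.6255, 0.6255, 0.2085, 0.4170).
e_1·v_2 = 0.6255·0 + 0.6255·(-3) + 0.2085·(-2) + 0.4170·(-1) = -2.7107.
u_2 = v_2 + 2.7107·e_1 = (1.6957, -1.3043, -1.4348, 0.1304).
r_{22} = ‖u_2‖ = 2.5792.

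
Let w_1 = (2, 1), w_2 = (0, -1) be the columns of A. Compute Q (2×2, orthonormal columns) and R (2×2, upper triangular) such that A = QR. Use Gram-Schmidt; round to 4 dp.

Q = [[0.8944, 0.4472], [0.4472, -0.8944]], R = [[2.2361, -0.4472], [0.0000, 0.8944]]

q_1 = w_1/‖w_1‖ = (2, 1)/2.2361 = (0.8944, 0.4472).
r_{12} = q_1·w_2 = -0.4472.
u_2 = w_2 + 0.4472·q_1 = (0.4000, -0.8000).
‖u_2‖ = 0.8944, so q_2 = (0.4472, -0.8944).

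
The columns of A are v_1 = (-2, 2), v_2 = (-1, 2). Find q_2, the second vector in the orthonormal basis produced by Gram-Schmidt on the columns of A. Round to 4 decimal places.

v_1 = (-2, 2); ‖v_1‖ = 2.8284, so q_1 = (-0.7071, 0.7071).
q_1·v_2 = (-0.7071)·(-1) + 0.7071·2 = 2.1213.
u_2 = v_2 − 2.1213·q_1 = (0.5000, 0.5000).
‖u_2‖ = 0.7071, so q_2 = (0.7071, 0.7071).

q_2 = (0.7071, 0.7071)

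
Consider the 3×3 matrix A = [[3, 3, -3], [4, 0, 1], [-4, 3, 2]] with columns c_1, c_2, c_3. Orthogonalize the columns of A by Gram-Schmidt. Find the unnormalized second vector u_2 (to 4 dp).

c_1 = (3, 4, -4); ‖c_1‖ = 6.4031, so q_1 = (0.4685, 0.6247, -0.6247).
q_1·c_2 = 0.4685·3 + 0.6247·0 + (-0.6247)·3 = -0.4685.
u_2 = c_2 + 0.4685·q_1 = (3.2195, 0.2927, 2.7073).

u_2 = (3.2195, 0.2927, 2.7073)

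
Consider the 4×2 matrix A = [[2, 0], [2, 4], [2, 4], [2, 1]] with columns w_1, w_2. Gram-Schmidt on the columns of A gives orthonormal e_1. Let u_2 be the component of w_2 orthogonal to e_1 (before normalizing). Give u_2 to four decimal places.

e_1 = w_1/‖w_1‖ = (2, 2, 2, 2)/4.0000 = (0.5000, 0.5000, 0.5000, 0.5000).
r_{12} = e_1·w_2 = 4.5000.
u_2 = w_2 − 4.5000·e_1 = (-2.2500, 1.7500, 1.7500, -1.2500).

u_2 = (-2.2500, 1.7500, 1.7500, -1.2500)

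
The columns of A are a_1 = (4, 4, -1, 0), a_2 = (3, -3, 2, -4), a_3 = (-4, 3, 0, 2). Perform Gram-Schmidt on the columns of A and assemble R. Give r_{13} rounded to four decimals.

a_1 = (4, 4, -1, 0); ‖a_1‖ = 5.7446, so q_1 = (0.6963, 0.6963, -0.1741, 0.0000).
r_{13} = q_1·a_3 = -0.6963.

r_{13} = -0.6963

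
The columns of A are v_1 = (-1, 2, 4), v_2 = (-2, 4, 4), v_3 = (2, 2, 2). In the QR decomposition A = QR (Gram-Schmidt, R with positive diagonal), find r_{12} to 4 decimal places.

r_{12} = 5.6737

e_1 = v_1/‖v_1‖ = (-1, 2, 4)/4.5826 = (-0.2182, 0.4364, 0.8729).
r_{12} = e_1·v_2 = 5.6737.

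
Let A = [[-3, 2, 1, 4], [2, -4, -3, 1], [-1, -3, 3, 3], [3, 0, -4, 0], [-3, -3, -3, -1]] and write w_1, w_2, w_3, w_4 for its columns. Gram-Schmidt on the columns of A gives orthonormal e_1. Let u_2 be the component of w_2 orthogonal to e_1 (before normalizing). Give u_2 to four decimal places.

u_2 = (1.8125, -3.8750, -3.0625, 0.1875, -3.1875)

w_1 = (-3, 2, -1, 3, -3); ‖w_1‖ = 5.6569, so e_1 = (-0.5303, 0.3536, -0.1768, 0.5303, -0.5303).
e_1·w_2 = (-0.5303)·2 + 0.3536·(-4) + (-0.1768)·(-3) + 0.5303·0 + (-0.5303)·(-3) = -0.3536.
u_2 = w_2 + 0.3536·e_1 = (1.8125, -3.8750, -3.0625, 0.1875, -3.1875).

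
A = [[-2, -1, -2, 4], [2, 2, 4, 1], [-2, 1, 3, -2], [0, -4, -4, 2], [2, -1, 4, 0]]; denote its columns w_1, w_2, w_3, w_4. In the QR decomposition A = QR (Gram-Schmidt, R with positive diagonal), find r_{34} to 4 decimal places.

r_{34} = -0.8485

w_1 = (-2, 2, -2, 0, 2); ‖w_1‖ = 4.0000, so q_1 = (-0.5000, 0.5000, -0.5000, 0.0000, 0.5000).
q_1·w_2 = (-0.5000)·(-1) + 0.5000·2 + (-0.5000)·1 + 0.0000·(-4) + 0.5000·(-1) = 0.5000.
u_2 = w_2 − 0.5000·q_1 = (-0.7500, 1.7500, 1.2500, -4.0000, -1.2500).
‖u_2‖ = 4.7697, so q_2 = (-0.1572, 0.3669, 0.2621, -0.8386, -0.2621).
q_1·w_3 = (-0.5000)·(-2) + 0.5000·4 + (-0.5000)·3 + 0.0000·(-4) + 0.5000·4 = 3.5000; q_2·w_3 = (-0.1572)·(-2) + 0.3669·4 + 0.2621·3 + (-0.8386)·(-4) + (-0.2621)·4 = 4.8745.
u_3 = w_3 − 3.5000·q_1 − 4.8745·q_2 = (0.5165, 0.4615, 3.4725, 0.0879, 3.5275).
‖u_3‖ = 4.9989, so q_3 = (0.1033, 0.0923, 0.6947, 0.0176, 0.7056).
r_{34} = q_3·w_4 = -0.8485.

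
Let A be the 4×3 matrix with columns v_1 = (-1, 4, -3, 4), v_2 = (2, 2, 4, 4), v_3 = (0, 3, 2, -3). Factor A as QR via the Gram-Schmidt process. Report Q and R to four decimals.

q_1 = v_1/‖v_1‖ = (-1, 4, -3, 4)/6.4807 = (-0.1543, 0.6172, -0.4629, 0.6172).
r_{12} = q_1·v_2 = 1.5430.
u_2 = v_2 − 1.5430·q_1 = (2.2381, 1.0476, 4.7143, 3.0476).
‖u_2‖ = 6.1334, so q_2 = (0.3649, 0.1708, 0.7686, 0.4969).
r_{13} = q_1·v_3 = -0.9258; r_{23} = q_2·v_3 = 0.5590.
u_3 = v_3 + 0.9258·q_1 − 0.5590·q_2 = (-0.3468, 3.4759, 1.1418, -2.7063).
‖u_3‖ = 4.5640, so q_3 = (-0.0760, 0.7616, 0.2502, -0.5930).

Q = [[-0.1543, 0.3649, -0.0760], [0.6172, 0.1708, 0.7616], [-0.4629, 0.7686, 0.2502], [0.6172, 0.4969, -0.5930]], R = [[6.4807, 1.5430, -0.9258], [0.0000, 6.1334, 0.5590], [0.0000, 0.0000, 4.5640]]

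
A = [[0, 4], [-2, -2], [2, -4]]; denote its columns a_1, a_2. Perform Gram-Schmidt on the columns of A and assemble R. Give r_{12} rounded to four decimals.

r_{12} = -1.4142

a_1 = (0, -2, 2); ‖a_1‖ = 2.8284, so q_1 = (0.0000, -0.7071, 0.7071).
r_{12} = q_1·a_2 = -1.4142.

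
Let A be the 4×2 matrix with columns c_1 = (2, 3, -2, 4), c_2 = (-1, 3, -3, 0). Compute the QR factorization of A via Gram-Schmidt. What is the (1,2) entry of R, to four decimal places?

c_1 = (2, 3, -2, 4); ‖c_1‖ = 5.7446, so e_1 = (0.3482, 0.5222, -0.3482, 0.6963).
r_{12} = e_1·c_2 = 2.2630.

r_{12} = 2.2630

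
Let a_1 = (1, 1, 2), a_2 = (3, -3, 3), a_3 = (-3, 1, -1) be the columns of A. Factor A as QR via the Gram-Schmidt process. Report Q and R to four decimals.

Q = [[0.4082, 0.4364, -0.8018], [0.4082, -0.8729, -0.2673], [0.8165, 0.2182, 0.5345]], R = [[2.4495, 2.4495, -1.6330], [0.0000, 4.5826, -2.4004], [0.0000, 0.0000, 1.6036]]

e_1 = a_1/‖a_1‖ = (1, 1, 2)/2.4495 = (0.4082, 0.4082, 0.8165).
r_{12} = e_1·a_2 = 2.4495.
u_2 = a_2 − 2.4495·e_1 = (2.0000, -4.0000, 1.0000).
‖u_2‖ = 4.5826, so e_2 = (0.4364, -0.8729, 0.2182).
r_{13} = e_1·a_3 = -1.6330; r_{23} = e_2·a_3 = -2.4004.
u_3 = a_3 + 1.6330·e_1 + 2.4004·e_2 = (-1.2857, -0.4286, 0.8571).
‖u_3‖ = 1.6036, so e_3 = (-0.8018, -0.2673, 0.5345).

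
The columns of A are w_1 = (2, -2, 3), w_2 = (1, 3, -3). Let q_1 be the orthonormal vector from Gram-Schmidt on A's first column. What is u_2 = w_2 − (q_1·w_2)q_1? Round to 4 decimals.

q_1 = w_1/‖w_1‖ = (2, -2, 3)/4.1231 = (0.4851, -0.4851, 0.7276).
r_{12} = q_1·w_2 = -3.1530.
u_2 = w_2 + 3.1530·q_1 = (2.5294, 1.4706, -0.7059).

u_2 = (2.5294, 1.4706, -0.7059)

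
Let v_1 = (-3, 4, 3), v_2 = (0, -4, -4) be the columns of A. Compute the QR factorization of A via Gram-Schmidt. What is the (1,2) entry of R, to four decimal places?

v_1 = (-3, 4, 3); ‖v_1‖ = 5.8310, so q_1 = (-0.5145, 0.6860, 0.5145).
r_{12} = q_1·v_2 = -4.8020.

r_{12} = -4.8020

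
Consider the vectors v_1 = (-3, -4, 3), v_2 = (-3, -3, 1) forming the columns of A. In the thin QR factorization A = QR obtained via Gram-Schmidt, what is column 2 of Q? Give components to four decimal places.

v_1 = (-3, -4, 3); ‖v_1‖ = 5.8310, so q_1 = (-0.5145, -0.6860, 0.5145).
q_1·v_2 = (-0.5145)·(-3) + (-0.6860)·(-3) + 0.5145·1 = 4.1160.
u_2 = v_2 − 4.1160·q_1 = (-0.8824, -0.1765, -1.1176).
‖u_2‖ = 1.4349, so q_2 = (-0.6149, -0.1230, -0.7789).

q_2 = (-0.6149, -0.1230, -0.7789)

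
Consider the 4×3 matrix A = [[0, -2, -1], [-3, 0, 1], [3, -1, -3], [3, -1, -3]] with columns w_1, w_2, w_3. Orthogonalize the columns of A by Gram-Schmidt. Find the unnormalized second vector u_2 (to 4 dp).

w_1 = (0, -3, 3, 3); ‖w_1‖ = 5.1962, so e_1 = (0.0000, -0.5774, 0.5774, 0.5774).
e_1·w_2 = 0.0000·(-2) + (-0.5774)·0 + 0.5774·(-1) + 0.5774·(-1) = -1.1547.
u_2 = w_2 + 1.1547·e_1 = (-2.0000, -0.6667, -0.3333, -0.3333).

u_2 = (-2.0000, -0.6667, -0.3333, -0.3333)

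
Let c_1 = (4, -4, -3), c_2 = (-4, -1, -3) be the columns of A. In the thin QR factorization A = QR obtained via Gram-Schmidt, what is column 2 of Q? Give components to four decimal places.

q_2 = (-0.7302, -0.2546, -0.6341)

q_1 = c_1/‖c_1‖ = (4, -4, -3)/6.4031 = (0.6247, -0.6247, -0.4685).
r_{12} = q_1·c_2 = -0.4685.
u_2 = c_2 + 0.4685·q_1 = (-3.7073, -1.2927, -3.2195).
‖u_2‖ = 5.0774, so q_2 = (-0.7302, -0.2546, -0.6341).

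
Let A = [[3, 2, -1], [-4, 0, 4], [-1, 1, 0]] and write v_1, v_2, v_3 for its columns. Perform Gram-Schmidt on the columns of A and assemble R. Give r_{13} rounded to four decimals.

v_1 = (3, -4, -1); ‖v_1‖ = 5.0990, so q_1 = (0.5883, -0.7845, -0.1961).
r_{13} = q_1·v_3 = -3.7262.

r_{13} = -3.7262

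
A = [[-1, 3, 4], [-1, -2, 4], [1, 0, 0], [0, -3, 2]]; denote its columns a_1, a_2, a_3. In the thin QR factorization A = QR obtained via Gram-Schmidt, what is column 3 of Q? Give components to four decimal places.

e_3 = (0.5161, 0.2248, 0.7409, 0.3663)

a_1 = (-1, -1, 1, 0); ‖a_1‖ = 1.7321, so e_1 = (-0.5774, -0.5774, 0.5774, 0.0000).
e_1·a_2 = (-0.5774)·3 + (-0.5774)·(-2) + 0.5774·0 + 0.0000·(-3) = -0.5774.
u_2 = a_2 + 0.5774·e_1 = (2.6667, -2.3333, 0.3333, -3.0000).
‖u_2‖ = 4.6547, so e_2 = (0.5729, -0.5013, 0.0716, -0.6445).
e_1·a_3 = (-0.5774)·4 + (-0.5774)·4 + 0.5774·0 + 0.0000·2 = -4.6188; e_2·a_3 = 0.5729·4 + (-0.5013)·4 + 0.0716·0 + (-0.6445)·2 = -1.0026.
u_3 = a_3 + 4.6188·e_1 + 1.0026·e_2 = (1.9077, 0.8308, 2.7385, 1.3538).
‖u_3‖ = 3.6962, so e_3 = (0.5161, 0.2248, 0.7409, 0.3663).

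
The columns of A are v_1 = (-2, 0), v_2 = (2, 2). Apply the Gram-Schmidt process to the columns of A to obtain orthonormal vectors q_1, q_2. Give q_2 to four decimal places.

q_2 = (0.0000, 1.0000)

q_1 = v_1/‖v_1‖ = (-2, 0)/2.0000 = (-1.0000, 0.0000).
r_{12} = q_1·v_2 = -2.0000.
u_2 = v_2 + 2.0000·q_1 = (0.0000, 2.0000).
‖u_2‖ = 2.0000, so q_2 = (0.0000, 1.0000).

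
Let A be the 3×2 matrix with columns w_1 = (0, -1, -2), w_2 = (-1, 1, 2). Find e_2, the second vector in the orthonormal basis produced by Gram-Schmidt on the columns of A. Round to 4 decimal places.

e_1 = w_1/‖w_1‖ = (0, -1, -2)/2.2361 = (0.0000, -0.4472, -0.8944).
r_{12} = e_1·w_2 = -2.2361.
u_2 = w_2 + 2.2361·e_1 = (-1.0000, 0.0000, 0.0000).
‖u_2‖ = 1.0000, so e_2 = (-1.0000, 0.0000, 0.0000).

e_2 = (-1.0000, 0.0000, 0.0000)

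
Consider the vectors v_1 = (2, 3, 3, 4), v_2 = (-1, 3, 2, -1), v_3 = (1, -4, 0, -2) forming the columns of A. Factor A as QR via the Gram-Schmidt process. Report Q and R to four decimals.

Q = [[0.3244, -0.4108, 0.3931], [0.4867, 0.6382, -0.4615], [0.4867, 0.3595, 0.7008], [0.6489, -0.5429, -0.3760]], R = [[6.1644, 1.4600, -2.9200], [0.0000, 3.5873, -1.8780], [0.0000, 0.0000, 2.9911]]

v_1 = (2, 3, 3, 4); ‖v_1‖ = 6.1644, so q_1 = (0.3244, 0.4867, 0.4867, 0.6489).
q_1·v_2 = 0.3244·(-1) + 0.4867·3 + 0.4867·2 + 0.6489·(-1) = 1.4600.
u_2 = v_2 − 1.4600·q_1 = (-1.4737, 2.2895, 1.2895, -1.9474).
‖u_2‖ = 3.5873, so q_2 = (-0.4108, 0.6382, 0.3595, -0.5429).
q_1·v_3 = 0.3244·1 + 0.4867·(-4) + 0.4867·0 + 0.6489·(-2) = -2.9200; q_2·v_3 = (-0.4108)·1 + 0.6382·(-4) + 0.3595·0 + (-0.5429)·(-2) = -1.8780.
u_3 = v_3 + 2.9200·q_1 + 1.8780·q_2 = (1.1759, -1.3804, 2.0961, -1.1247).
‖u_3‖ = 2.9911, so q_3 = (0.3931, -0.4615, 0.7008, -0.3760).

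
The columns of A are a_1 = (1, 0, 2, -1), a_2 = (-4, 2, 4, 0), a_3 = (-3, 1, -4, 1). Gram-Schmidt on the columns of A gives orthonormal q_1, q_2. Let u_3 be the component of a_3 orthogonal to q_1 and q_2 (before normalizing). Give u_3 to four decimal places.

q_1 = a_1/‖a_1‖ = (1, 0, 2, -1)/2.4495 = (0.4082, 0.0000, 0.8165, -0.4082).
r_{12} = q_1·a_2 = 1.6330.
u_2 = a_2 − 1.6330·q_1 = (-4.6667, 2.0000, 2.6667, 0.6667).
‖u_2‖ = 5.7735, so q_2 = (-0.8083, 0.3464, 0.4619, 0.1155).
r_{13} = q_1·a_3 = -4.8990; r_{23} = q_2·a_3 = 1.0392.
u_3 = a_3 + 4.8990·q_1 − 1.0392·q_2 = (-0.1600, 0.6400, -0.4800, -1.1200).

u_3 = (-0.1600, 0.6400, -0.4800, -1.1200)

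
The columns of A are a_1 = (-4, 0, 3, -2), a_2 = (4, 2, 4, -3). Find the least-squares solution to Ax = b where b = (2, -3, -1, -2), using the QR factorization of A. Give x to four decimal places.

q_1 = a_1/‖a_1‖ = (-4, 0, 3, -2)/5.3852 = (-0.7428, 0.0000, 0.5571, -0.3714).
r_{12} = q_1·a_2 = 0.3714.
u_2 = a_2 − 0.3714·q_1 = (4.2759, 2.0000, 3.7931, -2.8621).
‖u_2‖ = 6.6979, so q_2 = (0.6384, 0.2986, 0.5663, -0.4273).
Qᵀb = (-1.2999, 0.6693).
Back-substitute: x_2 = 0.6693/6.6979 = 0.0999.
x_1 = (-1.2999 − 0.3714·0.0999)/5.3852 = -0.2483.

x = (-0.2483, 0.0999)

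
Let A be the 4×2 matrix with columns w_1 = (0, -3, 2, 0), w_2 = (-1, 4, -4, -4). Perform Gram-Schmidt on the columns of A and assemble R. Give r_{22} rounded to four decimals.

e_1 = w_1/‖w_1‖ = (0, -3, 2, 0)/3.6056 = (0.0000, -0.8321, 0.5547, 0.0000).
r_{12} = e_1·w_2 = -5.5470.
u_2 = w_2 + 5.5470·e_1 = (-1.0000, -0.6154, -0.9231, -4.0000).
r_{22} = ‖u_2‖ = 4.2698.

r_{22} = 4.2698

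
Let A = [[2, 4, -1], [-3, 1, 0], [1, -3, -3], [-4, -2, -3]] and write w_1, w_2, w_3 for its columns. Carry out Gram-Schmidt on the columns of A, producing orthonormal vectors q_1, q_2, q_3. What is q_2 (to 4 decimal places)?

q_2 = (0.6455, 0.3873, -0.6455, -0.1291)

w_1 = (2, -3, 1, -4); ‖w_1‖ = 5.4772, so q_1 = (0.3651, -0.5477, 0.1826, -0.7303).
q_1·w_2 = 0.3651·4 + (-0.5477)·1 + 0.1826·(-3) + (-0.7303)·(-2) = 1.8257.
u_2 = w_2 − 1.8257·q_1 = (3.3333, 2.0000, -3.3333, -0.6667).
‖u_2‖ = 5.1640, so q_2 = (0.6455, 0.3873, -0.6455, -0.1291).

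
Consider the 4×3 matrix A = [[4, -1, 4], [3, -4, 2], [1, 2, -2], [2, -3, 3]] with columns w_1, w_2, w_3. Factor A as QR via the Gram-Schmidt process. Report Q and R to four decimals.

w_1 = (4, 3, 1, 2); ‖w_1‖ = 5.4772, so e_1 = (0.7303, 0.5477, 0.1826, 0.3651).
e_1·w_2 = 0.7303·(-1) + 0.5477·(-4) + 0.1826·2 + 0.3651·(-3) = -3.6515.
u_2 = w_2 + 3.6515·e_1 = (1.6667, -2.0000, 2.6667, -1.6667).
‖u_2‖ = 4.0825, so e_2 = (0.4082, -0.4899, 0.6532, -0.4082).
e_1·w_3 = 0.7303·4 + 0.5477·2 + 0.1826·(-2) + 0.3651·3 = 4.7469; e_2·w_3 = 0.4082·4 + (-0.4899)·2 + 0.6532·(-2) + (-0.4082)·3 = -1.8779.
u_3 = w_3 − 4.7469·e_1 + 1.8779·e_2 = (1.3000, -1.5200, -1.6400, 0.5000).
‖u_3‖ = 2.6344, so e_3 = (0.4935, -0.5770, -0.6225, 0.1898).

Q = [[0.7303, 0.4082, 0.4935], [0.5477, -0.4899, -0.5770], [0.1826, 0.6532, -0.6225], [0.3651, -0.4082, 0.1898]], R = [[5.4772, -3.6515, 4.7469], [0.0000, 4.0825, -1.8779], [0.0000, 0.0000, 2.6344]]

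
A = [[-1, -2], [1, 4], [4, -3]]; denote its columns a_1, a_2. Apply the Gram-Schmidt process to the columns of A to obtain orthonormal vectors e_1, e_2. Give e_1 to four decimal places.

a_1 = (-1, 1, 4); ‖a_1‖ = 4.2426, so e_1 = (-0.2357, 0.2357, 0.9428).

e_1 = (-0.2357, 0.2357, 0.9428)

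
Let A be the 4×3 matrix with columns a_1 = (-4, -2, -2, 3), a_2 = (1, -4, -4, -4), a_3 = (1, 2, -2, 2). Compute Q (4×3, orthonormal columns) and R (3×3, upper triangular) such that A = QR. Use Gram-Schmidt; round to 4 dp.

Q = [[-0.6963, 0.1429, 0.4019], [-0.3482, -0.5714, 0.4497], [-0.3482, -0.5714, -0.7109], [0.5222, -0.5714, 0.3617]], R = [[5.7446, 0.0000, 0.3482], [0.0000, 7.0000, -1.0000], [0.0000, 0.0000, 3.4466]]

e_1 = a_1/‖a_1‖ = (-4, -2, -2, 3)/5.7446 = (-0.6963, -0.3482, -0.3482, 0.5222).
r_{12} = e_1·a_2 = 0.0000.
u_2 = a_2 − 0.0000·e_1 = (1.0000, -4.0000, -4.0000, -4.0000).
‖u_2‖ = 7.0000, so e_2 = (0.1429, -0.5714, -0.5714, -0.5714).
r_{13} = e_1·a_3 = 0.3482; r_{23} = e_2·a_3 = -1.0000.
u_3 = a_3 − 0.3482·e_1 + 1.0000·e_2 = (1.3853, 1.5498, -2.4502, 1.2468).
‖u_3‖ = 3.4466, so e_3 = (0.4019, 0.4497, -0.7109, 0.3617).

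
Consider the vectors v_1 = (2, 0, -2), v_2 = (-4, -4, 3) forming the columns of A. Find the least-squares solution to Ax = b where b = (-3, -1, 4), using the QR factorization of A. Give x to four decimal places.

v_1 = (2, 0, -2); ‖v_1‖ = 2.8284, so e_1 = (0.7071, 0.0000, -0.7071).
e_1·v_2 = 0.7071·(-4) + 0.0000·(-4) + (-0.7071)·3 = -4.9497.
u_2 = v_2 + 4.9497·e_1 = (-0.5000, -4.0000, -0.5000).
‖u_2‖ = 4.0620, so e_2 = (-0.1231, -0.9847, -0.1231).
Qᵀb = (-4.9497, 0.8616).
Back-substitute: x_2 = 0.8616/4.0620 = 0.2121.
x_1 = (-4.9497 + 4.9497·0.2121)/2.8284 = -1.3788.

x = (-1.3788, 0.2121)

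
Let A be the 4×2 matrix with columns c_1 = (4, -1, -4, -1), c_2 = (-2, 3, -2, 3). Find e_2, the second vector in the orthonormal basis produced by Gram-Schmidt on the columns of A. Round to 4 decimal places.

e_2 = (-0.2591, 0.5654, -0.5418, 0.5654)

c_1 = (4, -1, -4, -1); ‖c_1‖ = 5.8310, so e_1 = (0.6860, -0.1715, -0.6860, -0.1715).
e_1·c_2 = 0.6860·(-2) + (-0.1715)·3 + (-0.6860)·(-2) + (-0.1715)·3 = -1.0290.
u_2 = c_2 + 1.0290·e_1 = (-1.2941, 2.8235, -2.7059, 2.8235).
‖u_2‖ = 4.9941, so e_2 = (-0.2591, 0.5654, -0.5418, 0.5654).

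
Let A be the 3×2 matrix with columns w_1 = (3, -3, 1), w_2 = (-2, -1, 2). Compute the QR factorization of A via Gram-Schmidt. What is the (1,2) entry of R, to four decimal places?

w_1 = (3, -3, 1); ‖w_1‖ = 4.3589, so q_1 = (0.6882, -0.6882, 0.2294).
r_{12} = q_1·w_2 = -0.2294.

r_{12} = -0.2294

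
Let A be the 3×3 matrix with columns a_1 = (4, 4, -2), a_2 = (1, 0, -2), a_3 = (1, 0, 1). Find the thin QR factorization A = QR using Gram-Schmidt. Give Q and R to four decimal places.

Q = [[0.6667, 0.0619, 0.7428], [0.6667, -0.4952, -0.5571], [-0.3333, -0.8666, 0.3714]], R = [[6.0000, 1.3333, 0.3333], [0.0000, 1.7951, -0.8047], [0.0000, 0.0000, 1.1142]]

q_1 = a_1/‖a_1‖ = (4, 4, -2)/6.0000 = (0.6667, 0.6667, -0.3333).
r_{12} = q_1·a_2 = 1.3333.
u_2 = a_2 − 1.3333·q_1 = (0.1111, -0.8889, -1.5556).
‖u_2‖ = 1.7951, so q_2 = (0.0619, -0.4952, -0.8666).
r_{13} = q_1·a_3 = 0.3333; r_{23} = q_2·a_3 = -0.8047.
u_3 = a_3 − 0.3333·q_1 + 0.8047·q_2 = (0.8276, -0.6207, 0.4138).
‖u_3‖ = 1.1142, so q_3 = (0.7428, -0.5571, 0.3714).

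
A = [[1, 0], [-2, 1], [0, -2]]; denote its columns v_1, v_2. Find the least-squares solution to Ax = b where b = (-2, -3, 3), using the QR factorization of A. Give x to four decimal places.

x = (0.0952, -1.7619)

v_1 = (1, -2, 0); ‖v_1‖ = 2.2361, so e_1 = (0.4472, -0.8944, 0.0000).
e_1·v_2 = 0.4472·0 + (-0.8944)·1 + 0.0000·(-2) = -0.8944.
u_2 = v_2 + 0.8944·e_1 = (0.4000, 0.2000, -2.0000).
‖u_2‖ = 2.0494, so e_2 = (0.1952, 0.0976, -0.9759).
Qᵀb = (1.7889, -3.6108).
Back-substitute: x_2 = -3.6108/2.0494 = -1.7619.
x_1 = (1.7889 + 0.8944·(-1.7619))/2.2361 = 0.0952.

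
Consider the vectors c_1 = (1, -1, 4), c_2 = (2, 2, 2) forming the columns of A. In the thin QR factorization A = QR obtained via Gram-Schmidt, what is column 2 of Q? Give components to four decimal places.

e_1 = c_1/‖c_1‖ = (1, -1, 4)/4.2426 = (0.2357, -0.2357, 0.9428).
r_{12} = e_1·c_2 = 1.8856.
u_2 = c_2 − 1.8856·e_1 = (1.5556, 2.4444, 0.2222).
‖u_2‖ = 2.9059, so e_2 = (0.5353, 0.8412, 0.0765).

e_2 = (0.5353, 0.8412, 0.0765)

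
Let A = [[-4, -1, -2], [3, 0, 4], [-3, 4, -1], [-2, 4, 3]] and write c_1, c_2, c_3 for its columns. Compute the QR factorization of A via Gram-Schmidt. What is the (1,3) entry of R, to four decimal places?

r_{13} = 2.7578

c_1 = (-4, 3, -3, -2); ‖c_1‖ = 6.1644, so e_1 = (-0.6489, 0.4867, -0.4867, -0.3244).
r_{13} = e_1·c_3 = 2.7578.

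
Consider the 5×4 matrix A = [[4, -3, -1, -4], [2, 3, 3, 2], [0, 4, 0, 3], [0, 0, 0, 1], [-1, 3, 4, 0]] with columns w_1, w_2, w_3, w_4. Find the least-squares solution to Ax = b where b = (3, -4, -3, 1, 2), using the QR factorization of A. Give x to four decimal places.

x = (-0.6028, 0.1430, 0.0678, -1.3400)

w_1 = (4, 2, 0, 0, -1); ‖w_1‖ = 4.5826, so q_1 = (0.8729, 0.4364, 0.0000, 0.0000, -0.2182).
q_1·w_2 = 0.8729·(-3) + 0.4364·3 + 0.0000·4 + 0.0000·0 + (-0.2182)·3 = -1.9640.
u_2 = w_2 + 1.9640·q_1 = (-1.2857, 3.8571, 4.0000, 0.0000, 2.5714).
‖u_2‖ = 6.2564, so q_2 = (-0.2055, 0.6165, 0.6393, 0.0000, 0.4110).
q_1·w_3 = 0.8729·(-1) + 0.4364·3 + 0.0000·0 + 0.0000·0 + (-0.2182)·4 = -0.4364; q_2·w_3 = (-0.2055)·(-1) + 0.6165·3 + 0.6393·0 + 0.0000·0 + 0.4110·4 = 3.6991.
u_3 = w_3 + 0.4364·q_1 − 3.6991·q_2 = (0.1411, 0.9100, -2.3650, 0.0000, 2.3844).
‖u_3‖ = 3.4823, so q_3 = (0.0405, 0.2613, -0.6791, 0.0000, 0.6847).
q_1·w_4 = 0.8729·(-4) + 0.4364·2 + 0.0000·3 + 0.0000·1 + (-0.2182)·0 = -2.6186; q_2·w_4 = (-0.2055)·(-4) + 0.6165·2 + 0.6393·3 + 0.0000·1 + 0.4110·0 = 3.9731; q_3·w_4 = 0.0405·(-4) + 0.2613·2 + (-0.6791)·3 + 0.0000·1 + 0.6847·0 = -1.6769.
u_4 = w_4 + 2.6186·q_1 − 3.9731·q_2 + 1.6769·q_3 = (-0.8299, 1.1316, -0.6790, 1.0000, -1.0562).
‖u_4‖ = 2.1321, so q_4 = (-0.3892, 0.5308, -0.3185, 0.4690, -0.4954).
Qᵀb = (0.4364, -4.1786, 2.4832, -2.8571).
Back-substitute: x_4 = -2.8571/2.1321 = -1.3400.
x_3 = (2.4832 + 1.6769·(-1.3400))/3.4823 = 0.0678.
x_2 = (-4.1786 − 3.6991·0.0678 − 3.9731·(-1.3400))/6.2564 = 0.1430.
x_1 = (0.4364 + 1.9640·0.1430 + 0.4364·0.0678 + 2.6186·(-1.3400))/4.5826 = -0.6028.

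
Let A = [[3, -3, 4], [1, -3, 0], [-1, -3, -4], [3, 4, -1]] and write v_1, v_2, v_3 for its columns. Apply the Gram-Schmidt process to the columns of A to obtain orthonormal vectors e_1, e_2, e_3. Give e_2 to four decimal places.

e_2 = (-0.5289, -0.4829, -0.4369, 0.5442)

v_1 = (3, 1, -1, 3); ‖v_1‖ = 4.4721, so e_1 = (0.6708, 0.2236, -0.2236, 0.6708).
e_1·v_2 = 0.6708·(-3) + 0.2236·(-3) + (-0.2236)·(-3) + 0.6708·4 = 0.6708.
u_2 = v_2 − 0.6708·e_1 = (-3.4500, -3.1500, -2.8500, 3.5500).
‖u_2‖ = 6.5230, so e_2 = (-0.5289, -0.4829, -0.4369, 0.5442).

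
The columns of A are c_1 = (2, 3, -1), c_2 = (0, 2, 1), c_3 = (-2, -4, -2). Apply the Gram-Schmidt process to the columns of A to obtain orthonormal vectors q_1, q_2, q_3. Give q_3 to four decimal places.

q_3 = (-0.7454, 0.2981, -0.5963)

q_1 = c_1/‖c_1‖ = (2, 3, -1)/3.7417 = (0.5345, 0.8018, -0.2673).
r_{12} = q_1·c_2 = 1.3363.
u_2 = c_2 − 1.3363·q_1 = (-0.7143, 0.9286, 1.3571).
‖u_2‖ = 1.7928, so q_2 = (-0.3984, 0.5179, 0.7570).
r_{13} = q_1·c_3 = -3.7417; r_{23} = q_2·c_3 = -2.7889.
u_3 = c_3 + 3.7417·q_1 + 2.7889·q_2 = (-1.1111, 0.4444, -0.8889).
‖u_3‖ = 1.4907, so q_3 = (-0.7454, 0.2981, -0.5963).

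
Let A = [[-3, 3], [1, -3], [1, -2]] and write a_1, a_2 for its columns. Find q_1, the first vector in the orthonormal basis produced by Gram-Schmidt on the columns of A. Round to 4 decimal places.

a_1 = (-3, 1, 1); ‖a_1‖ = 3.3166, so q_1 = (-0.9045, 0.3015, 0.3015).

q_1 = (-0.9045, 0.3015, 0.3015)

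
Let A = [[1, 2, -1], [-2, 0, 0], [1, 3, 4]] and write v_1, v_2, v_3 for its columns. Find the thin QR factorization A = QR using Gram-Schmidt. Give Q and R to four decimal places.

e_1 = v_1/‖v_1‖ = (1, -2, 1)/2.4495 = (0.4082, -0.8165, 0.4082).
r_{12} = e_1·v_2 = 2.0412.
u_2 = v_2 − 2.0412·e_1 = (1.1667, 1.6667, 2.1667).
‖u_2‖ = 2.9721, so e_2 = (0.3925, 0.5608, 0.7290).
r_{13} = e_1·v_3 = 1.2247; r_{23} = e_2·v_3 = 2.5235.
u_3 = v_3 − 1.2247·e_1 − 2.5235·e_2 = (-2.4906, -0.4151, 1.6604).
‖u_3‖ = 3.0219, so e_3 = (-0.8242, -0.1374, 0.5494).

Q = [[0.4082, 0.3925, -0.8242], [-0.8165, 0.5608, -0.1374], [0.4082, 0.7290, 0.5494]], R = [[2.4495, 2.0412, 1.2247], [0.0000, 2.9721, 2.5235], [0.0000, 0.0000, 3.0219]]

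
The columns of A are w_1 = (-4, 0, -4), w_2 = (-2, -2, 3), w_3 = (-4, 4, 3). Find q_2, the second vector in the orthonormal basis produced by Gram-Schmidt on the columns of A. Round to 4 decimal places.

q_2 = (-0.6155, -0.4924, 0.6155)

q_1 = w_1/‖w_1‖ = (-4, 0, -4)/5.6569 = (-0.7071, 0.0000, -0.7071).
r_{12} = q_1·w_2 = -0.7071.
u_2 = w_2 + 0.7071·q_1 = (-2.5000, -2.0000, 2.5000).
‖u_2‖ = 4.0620, so q_2 = (-0.6155, -0.4924, 0.6155).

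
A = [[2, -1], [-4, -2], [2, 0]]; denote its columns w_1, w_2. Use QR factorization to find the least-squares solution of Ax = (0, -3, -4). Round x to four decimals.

x = (-0.1905, 1.4286)

w_1 = (2, -4, 2); ‖w_1‖ = 4.8990, so q_1 = (0.4082, -0.8165, 0.4082).
q_1·w_2 = 0.4082·(-1) + (-0.8165)·(-2) + 0.4082·0 = 1.2247.
u_2 = w_2 − 1.2247·q_1 = (-1.5000, -1.0000, -0.5000).
‖u_2‖ = 1.8708, so q_2 = (-0.8018, -0.5345, -0.2673).
Qᵀb = (0.8165, 2.6726).
Back-substitute: x_2 = 2.6726/1.8708 = 1.4286.
x_1 = (0.8165 − 1.2247·1.4286)/4.8990 = -0.1905.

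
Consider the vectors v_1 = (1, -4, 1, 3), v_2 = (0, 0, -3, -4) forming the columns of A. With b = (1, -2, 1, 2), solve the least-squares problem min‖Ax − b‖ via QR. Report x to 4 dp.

x = (0.5222, -0.1267)

v_1 = (1, -4, 1, 3); ‖v_1‖ = 5.1962, so q_1 = (0.1925, -0.7698, 0.1925, 0.5774).
q_1·v_2 = 0.1925·0 + (-0.7698)·0 + 0.1925·(-3) + 0.5774·(-4) = -2.8868.
u_2 = v_2 + 2.8868·q_1 = (0.5556, -2.2222, -2.4444, -2.3333).
‖u_2‖ = 4.0825, so q_2 = (0.1361, -0.5443, -0.5988, -0.5715).
Qᵀb = (3.0792, -0.5171).
Back-substitute: x_2 = -0.5171/4.0825 = -0.1267.
x_1 = (3.0792 + 2.8868·(-0.1267))/5.1962 = 0.5222.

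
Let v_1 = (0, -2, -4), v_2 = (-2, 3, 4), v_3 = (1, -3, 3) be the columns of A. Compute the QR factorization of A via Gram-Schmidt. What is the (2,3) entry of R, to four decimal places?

v_1 = (0, -2, -4); ‖v_1‖ = 4.4721, so e_1 = (0.0000, -0.4472, -0.8944).
e_1·v_2 = 0.0000·(-2) + (-0.4472)·3 + (-0.8944)·4 = -4.9193.
u_2 = v_2 + 4.9193·e_1 = (-2.0000, 0.8000, -0.4000).
‖u_2‖ = 2.1909, so e_2 = (-0.9129, 0.3651, -0.1826).
r_{23} = e_2·v_3 = -2.5560.

r_{23} = -2.5560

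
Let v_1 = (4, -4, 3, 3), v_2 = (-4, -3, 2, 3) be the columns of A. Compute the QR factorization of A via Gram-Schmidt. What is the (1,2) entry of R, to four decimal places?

r_{12} = 1.5556

v_1 = (4, -4, 3, 3); ‖v_1‖ = 7.0711, so q_1 = (0.5657, -0.5657, 0.4243, 0.4243).
r_{12} = q_1·v_2 = 1.5556.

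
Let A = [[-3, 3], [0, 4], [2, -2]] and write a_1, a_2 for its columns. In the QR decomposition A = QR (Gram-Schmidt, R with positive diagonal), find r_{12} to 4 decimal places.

a_1 = (-3, 0, 2); ‖a_1‖ = 3.6056, so q_1 = (-0.8321, 0.0000, 0.5547).
r_{12} = q_1·a_2 = -3.6056.

r_{12} = -3.6056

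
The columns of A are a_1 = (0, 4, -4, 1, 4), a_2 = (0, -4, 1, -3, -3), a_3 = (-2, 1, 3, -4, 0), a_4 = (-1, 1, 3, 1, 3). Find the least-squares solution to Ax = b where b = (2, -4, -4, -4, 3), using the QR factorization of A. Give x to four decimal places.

x = (2.3444, 3.5345, -0.8472, 1.3335)

a_1 = (0, 4, -4, 1, 4); ‖a_1‖ = 7.0000, so e_1 = (0.0000, 0.5714, -0.5714, 0.1429, 0.5714).
e_1·a_2 = 0.0000·0 + 0.5714·(-4) + (-0.5714)·1 + 0.1429·(-3) + 0.5714·(-3) = -5.0000.
u_2 = a_2 + 5.0000·e_1 = (0.0000, -1.1429, -1.8571, -2.2857, -0.1429).
‖u_2‖ = 3.1623, so e_2 = (0.0000, -0.3614, -0.5873, -0.7228, -0.0452).
e_1·a_3 = 0.0000·(-2) + 0.5714·1 + (-0.5714)·3 + 0.1429·(-4) + 0.5714·0 = -1.7143; e_2·a_3 = 0.0000·(-2) + (-0.3614)·1 + (-0.5873)·3 + (-0.7228)·(-4) + (-0.0452)·0 = 0.7680.
u_3 = a_3 + 1.7143·e_1 − 0.7680·e_2 = (-2.0000, 2.2571, 2.4714, -3.2000, 1.0143).
‖u_3‖ = 5.1450, so e_3 = (-0.3887, 0.4387, 0.4804, -0.6220, 0.1971).
e_1·a_4 = 0.0000·(-1) + 0.5714·1 + (-0.5714)·3 + 0.1429·1 + 0.5714·3 = 0.7143; e_2·a_4 = 0.0000·(-1) + (-0.3614)·1 + (-0.5873)·3 + (-0.7228)·1 + (-0.0452)·3 = -2.9816; e_3·a_4 = (-0.3887)·(-1) + 0.4387·1 + 0.4804·3 + (-0.6220)·1 + 0.1971·3 = 2.2379.
u_4 = a_4 − 0.7143·e_1 + 2.9816·e_2 − 2.2379·e_3 = (-0.1301, -1.4675, 0.5821, 0.1348, 2.0160).
‖u_4‖ = 2.5674, so e_4 = (-0.0507, -0.5716, 0.2267, 0.0525, 0.7852).
Qᵀb = (1.1429, 6.5504, -1.3744, 3.4237).
Back-substitute: x_4 = 3.4237/2.5674 = 1.3335.
x_3 = (-1.3744 − 2.2379·1.3335)/5.1450 = -0.8472.
x_2 = (6.5504 − 0.7680·(-0.8472) + 2.9816·1.3335)/3.1623 = 3.5345.
x_1 = (1.1429 + 5.0000·3.5345 + 1.7143·(-0.8472) − 0.7143·1.3335)/7.0000 = 2.3444.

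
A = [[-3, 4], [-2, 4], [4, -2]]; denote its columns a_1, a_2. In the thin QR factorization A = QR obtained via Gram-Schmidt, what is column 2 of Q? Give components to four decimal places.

q_1 = a_1/‖a_1‖ = (-3, -2, 4)/5.3852 = (-0.5571, -0.3714, 0.7428).
r_{12} = q_1·a_2 = -5.1995.
u_2 = a_2 + 5.1995·q_1 = (1.1034, 2.0690, 1.8621).
‖u_2‖ = 2.9942, so q_2 = (0.3685, 0.6910, 0.6219).

q_2 = (0.3685, 0.6910, 0.6219)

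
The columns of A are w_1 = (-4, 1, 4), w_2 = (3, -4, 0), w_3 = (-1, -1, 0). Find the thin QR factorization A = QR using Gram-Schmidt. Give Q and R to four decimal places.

e_1 = w_1/‖w_1‖ = (-4, 1, 4)/5.7446 = (-0.6963, 0.1741, 0.6963).
r_{12} = e_1·w_2 = -2.7852.
u_2 = w_2 + 2.7852·e_1 = (1.0606, -3.5152, 1.9394).
‖u_2‖ = 4.1524, so e_2 = (0.2554, -0.8465, 0.4671).
r_{13} = e_1·w_3 = 0.5222; r_{23} = e_2·w_3 = 0.5911.
u_3 = w_3 − 0.5222·e_1 − 0.5911·e_2 = (-0.7873, -0.5905, -0.6397).
‖u_3‖ = 1.1738, so e_3 = (-0.6708, -0.5031, -0.5450).

Q = [[-0.6963, 0.2554, -0.6708], [0.1741, -0.8465, -0.5031], [0.6963, 0.4671, -0.5450]], R = [[5.7446, -2.7852, 0.5222], [0.0000, 4.1524, 0.5911], [0.0000, 0.0000, 1.1738]]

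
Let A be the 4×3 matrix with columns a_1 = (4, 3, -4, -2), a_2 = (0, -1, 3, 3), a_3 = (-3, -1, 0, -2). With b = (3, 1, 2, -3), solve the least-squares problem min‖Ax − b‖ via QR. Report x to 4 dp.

x = (7.7581, 10.9194, 9.7097)

a_1 = (4, 3, -4, -2); ‖a_1‖ = 6.7082, so q_1 = (0.5963, 0.4472, -0.5963, -0.2981).
q_1·a_2 = 0.5963·0 + 0.4472·(-1) + (-0.5963)·3 + (-0.2981)·3 = -3.1305.
u_2 = a_2 + 3.1305·q_1 = (1.8667, 0.4000, 1.1333, 2.0667).
‖u_2‖ = 3.0332, so q_2 = (0.6154, 0.1319, 0.3736, 0.6814).
q_1·a_3 = 0.5963·(-3) + 0.4472·(-1) + (-0.5963)·0 + (-0.2981)·(-2) = -1.6398; q_2·a_3 = 0.6154·(-3) + 0.1319·(-1) + 0.3736·0 + 0.6814·(-2) = -3.3409.
u_3 = a_3 + 1.6398·q_1 + 3.3409·q_2 = (0.0338, 0.1739, 0.2705, -0.2126).
‖u_3‖ = 0.3870, so q_3 = (0.0874, 0.4494, 0.6991, -0.5493).
Qᵀb = (1.9379, 0.6814, 3.7575).
Back-substitute: x_3 = 3.7575/0.3870 = 9.7097.
x_2 = (0.6814 + 3.3409·9.7097)/3.0332 = 10.9194.
x_1 = (1.9379 + 3.1305·10.9194 + 1.6398·9.7097)/6.7082 = 7.7581.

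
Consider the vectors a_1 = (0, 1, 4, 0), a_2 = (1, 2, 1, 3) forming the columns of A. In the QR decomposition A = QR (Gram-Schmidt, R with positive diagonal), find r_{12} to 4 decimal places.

r_{12} = 1.4552

q_1 = a_1/‖a_1‖ = (0, 1, 4, 0)/4.1231 = (0.0000, 0.2425, 0.9701, 0.0000).
r_{12} = q_1·a_2 = 1.4552.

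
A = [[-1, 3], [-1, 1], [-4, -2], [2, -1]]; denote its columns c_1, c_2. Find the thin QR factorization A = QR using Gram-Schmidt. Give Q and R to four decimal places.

Q = [[-0.2132, 0.8030], [-0.2132, 0.2834], [-0.8528, -0.4251], [0.4264, -0.3070]], R = [[4.6904, 0.4264], [0.0000, 3.8494]]

c_1 = (-1, -1, -4, 2); ‖c_1‖ = 4.6904, so q_1 = (-0.2132, -0.2132, -0.8528, 0.4264).
q_1·c_2 = (-0.2132)·3 + (-0.2132)·1 + (-0.8528)·(-2) + 0.4264·(-1) = 0.4264.
u_2 = c_2 − 0.4264·q_1 = (3.0909, 1.0909, -1.6364, -1.1818).
‖u_2‖ = 3.8494, so q_2 = (0.8030, 0.2834, -0.4251, -0.3070).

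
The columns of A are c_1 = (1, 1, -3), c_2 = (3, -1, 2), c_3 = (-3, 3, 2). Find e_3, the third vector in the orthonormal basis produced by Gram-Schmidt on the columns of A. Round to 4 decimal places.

c_1 = (1, 1, -3); ‖c_1‖ = 3.3166, so e_1 = (0.3015, 0.3015, -0.9045).
e_1·c_2 = 0.3015·3 + 0.3015·(-1) + (-0.9045)·2 = -1.2060.
u_2 = c_2 + 1.2060·e_1 = (3.3636, -0.6364, 0.9091).
‖u_2‖ = 3.5420, so e_2 = (0.9497, -0.1797, 0.2567).
e_1·c_3 = 0.3015·(-3) + 0.3015·3 + (-0.9045)·2 = -1.8091; e_2·c_3 = 0.9497·(-3) + (-0.1797)·3 + 0.2567·2 = -2.8746.
u_3 = c_3 + 1.8091·e_1 + 2.8746·e_2 = (0.2754, 3.0290, 1.1014).
‖u_3‖ = 3.2348, so e_3 = (0.0851, 0.9364, 0.3405).

e_3 = (0.0851, 0.9364, 0.3405)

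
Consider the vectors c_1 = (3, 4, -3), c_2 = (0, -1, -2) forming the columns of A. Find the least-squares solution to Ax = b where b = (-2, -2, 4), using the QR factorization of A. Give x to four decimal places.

e_1 = c_1/‖c_1‖ = (3, 4, -3)/5.8310 = (0.5145, 0.6860, -0.5145).
r_{12} = e_1·c_2 = 0.3430.
u_2 = c_2 − 0.3430·e_1 = (-0.1765, -1.2353, -1.8235).
‖u_2‖ = 2.2096, so e_2 = (-0.0799, -0.5591, -0.8253).
Qᵀb = (-4.4590, -2.0233).
Back-substitute: x_2 = -2.0233/2.2096 = -0.9157.
x_1 = (-4.4590 − 0.3430·(-0.9157))/5.8310 = -0.7108.

x = (-0.7108, -0.9157)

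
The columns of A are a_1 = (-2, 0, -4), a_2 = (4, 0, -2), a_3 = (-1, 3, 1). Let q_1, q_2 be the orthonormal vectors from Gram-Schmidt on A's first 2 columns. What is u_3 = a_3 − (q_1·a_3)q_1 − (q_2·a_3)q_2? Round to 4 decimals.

a_1 = (-2, 0, -4); ‖a_1‖ = 4.4721, so q_1 = (-0.4472, 0.0000, -0.8944).
q_1·a_2 = (-0.4472)·4 + 0.0000·0 + (-0.8944)·(-2) = 0.0000.
u_2 = a_2 + 0.0000·q_1 = (4.0000, 0.0000, -2.0000).
‖u_2‖ = 4.4721, so q_2 = (0.8944, 0.0000, -0.4472).
q_1·a_3 = (-0.4472)·(-1) + 0.0000·3 + (-0.8944)·1 = -0.4472; q_2·a_3 = 0.8944·(-1) + 0.0000·3 + (-0.4472)·1 = -1.3416.
u_3 = a_3 + 0.4472·q_1 + 1.3416·q_2 = (0.0000, 3.0000, 0.0000).

u_3 = (0.0000, 3.0000, 0.0000)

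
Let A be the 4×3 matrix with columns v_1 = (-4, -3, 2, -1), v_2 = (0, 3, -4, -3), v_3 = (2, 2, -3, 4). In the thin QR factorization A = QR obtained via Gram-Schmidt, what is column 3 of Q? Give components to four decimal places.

q_1 = v_1/‖v_1‖ = (-4, -3, 2, -1)/5.4772 = (-0.7303, -0.5477, 0.3651, -0.1826).
r_{12} = q_1·v_2 = -2.5560.
u_2 = v_2 + 2.5560·q_1 = (-1.8667, 1.6000, -3.0667, -3.4667).
‖u_2‖ = 5.2409, so q_2 = (-0.3562, 0.3053, -0.5851, -0.6615).
r_{13} = q_1·v_3 = -4.3818; r_{23} = q_2·v_3 = -0.9922.
u_3 = v_3 + 4.3818·q_1 + 0.9922·q_2 = (-1.5534, -0.0971, -1.9806, 2.5437).
‖u_3‖ = 3.5799, so q_3 = (-0.4339, -0.0271, -0.5533, 0.7106).

q_3 = (-0.4339, -0.0271, -0.5533, 0.7106)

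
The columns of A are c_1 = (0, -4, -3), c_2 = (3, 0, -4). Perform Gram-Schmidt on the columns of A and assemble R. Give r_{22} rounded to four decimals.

r_{22} = 4.3863

c_1 = (0, -4, -3); ‖c_1‖ = 5.0000, so e_1 = (0.0000, -0.8000, -0.6000).
e_1·c_2 = 0.0000·3 + (-0.8000)·0 + (-0.6000)·(-4) = 2.4000.
u_2 = c_2 − 2.4000·e_1 = (3.0000, 1.9200, -2.5600).
r_{22} = ‖u_2‖ = 4.3863.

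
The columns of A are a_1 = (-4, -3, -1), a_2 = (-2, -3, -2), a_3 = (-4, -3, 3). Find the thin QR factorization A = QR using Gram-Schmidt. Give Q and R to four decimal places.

a_1 = (-4, -3, -1); ‖a_1‖ = 5.0990, so q_1 = (-0.7845, -0.5883, -0.1961).
q_1·a_2 = (-0.7845)·(-2) + (-0.5883)·(-3) + (-0.1961)·(-2) = 3.7262.
u_2 = a_2 − 3.7262·q_1 = (0.9231, -0.8077, -1.2692).
‖u_2‖ = 1.7650, so q_2 = (0.5230, -0.4576, -0.7191).
q_1·a_3 = (-0.7845)·(-4) + (-0.5883)·(-3) + (-0.1961)·3 = 4.3146; q_2·a_3 = 0.5230·(-4) + (-0.4576)·(-3) + (-0.7191)·3 = -2.8764.
u_3 = a_3 − 4.3146·q_1 + 2.8764·q_2 = (0.8889, -1.7778, 1.7778).
‖u_3‖ = 2.6667, so q_3 = (0.3333, -0.6667, 0.6667).

Q = [[-0.7845, 0.5230, 0.3333], [-0.5883, -0.4576, -0.6667], [-0.1961, -0.7191, 0.6667]], R = [[5.0990, 3.7262, 4.3146], [0.0000, 1.7650, -2.8764], [0.0000, 0.0000, 2.6667]]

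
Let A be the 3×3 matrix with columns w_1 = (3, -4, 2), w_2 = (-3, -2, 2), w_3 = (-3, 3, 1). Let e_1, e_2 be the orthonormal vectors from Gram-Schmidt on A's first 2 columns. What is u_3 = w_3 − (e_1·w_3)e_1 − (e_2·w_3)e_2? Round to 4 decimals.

u_3 = (0.3471, 1.0413, 1.5620)

w_1 = (3, -4, 2); ‖w_1‖ = 5.3852, so e_1 = (0.5571, -0.7428, 0.3714).
e_1·w_2 = 0.5571·(-3) + (-0.7428)·(-2) + 0.3714·2 = 0.5571.
u_2 = w_2 − 0.5571·e_1 = (-3.3103, -1.5862, 1.7931).
‖u_2‖ = 4.0853, so e_2 = (-0.8103, -0.3883, 0.4389).
e_1·w_3 = 0.5571·(-3) + (-0.7428)·3 + 0.3714·1 = -3.5282; e_2·w_3 = (-0.8103)·(-3) + (-0.3883)·3 + 0.4389·1 = 1.7050.
u_3 = w_3 + 3.5282·e_1 − 1.7050·e_2 = (0.3471, 1.0413, 1.5620).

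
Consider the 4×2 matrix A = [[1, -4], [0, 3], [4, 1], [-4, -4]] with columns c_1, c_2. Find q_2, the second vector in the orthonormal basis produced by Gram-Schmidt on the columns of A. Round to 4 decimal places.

q_2 = (-0.7664, 0.5127, -0.1605, -0.3521)

c_1 = (1, 0, 4, -4); ‖c_1‖ = 5.7446, so q_1 = (0.1741, 0.0000, 0.6963, -0.6963).
q_1·c_2 = 0.1741·(-4) + 0.0000·3 + 0.6963·1 + (-0.6963)·(-4) = 2.7852.
u_2 = c_2 − 2.7852·q_1 = (-4.4848, 3.0000, -0.9394, -2.0606).
‖u_2‖ = 5.8517, so q_2 = (-0.7664, 0.5127, -0.1605, -0.3521).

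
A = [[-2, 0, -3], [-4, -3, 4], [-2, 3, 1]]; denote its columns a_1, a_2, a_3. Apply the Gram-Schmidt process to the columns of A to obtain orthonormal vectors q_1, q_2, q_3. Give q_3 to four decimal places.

q_3 = (-0.9045, 0.3015, 0.3015)

q_1 = a_1/‖a_1‖ = (-2, -4, -2)/4.8990 = (-0.4082, -0.8165, -0.4082).
r_{12} = q_1·a_2 = 1.2247.
u_2 = a_2 − 1.2247·q_1 = (0.5000, -2.0000, 3.5000).
‖u_2‖ = 4.0620, so q_2 = (0.1231, -0.4924, 0.8616).
r_{13} = q_1·a_3 = -2.4495; r_{23} = q_2·a_3 = -1.4771.
u_3 = a_3 + 2.4495·q_1 + 1.4771·q_2 = (-3.8182, 1.2727, 1.2727).
‖u_3‖ = 4.2212, so q_3 = (-0.9045, 0.3015, 0.3015).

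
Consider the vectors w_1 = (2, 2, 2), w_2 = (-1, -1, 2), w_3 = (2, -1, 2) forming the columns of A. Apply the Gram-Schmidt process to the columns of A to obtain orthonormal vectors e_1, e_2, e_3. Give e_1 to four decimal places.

e_1 = (0.5774, 0.5774, 0.5774)

w_1 = (2, 2, 2); ‖w_1‖ = 3.4641, so e_1 = (0.5774, 0.5774, 0.5774).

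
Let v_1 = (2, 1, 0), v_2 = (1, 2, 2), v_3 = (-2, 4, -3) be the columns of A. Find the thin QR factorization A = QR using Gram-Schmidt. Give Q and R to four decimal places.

Q = [[0.8944, -0.2491, -0.3714], [0.4472, 0.4983, 0.7428], [0.0000, 0.8305, -0.5571]], R = [[2.2361, 1.7889, 0.0000], [0.0000, 2.4083, 0.0000], [0.0000, 0.0000, 5.3852]]

v_1 = (2, 1, 0); ‖v_1‖ = 2.2361, so e_1 = (0.8944, 0.4472, 0.0000).
e_1·v_2 = 0.8944·1 + 0.4472·2 + 0.0000·2 = 1.7889.
u_2 = v_2 − 1.7889·e_1 = (-0.6000, 1.2000, 2.0000).
‖u_2‖ = 2.4083, so e_2 = (-0.2491, 0.4983, 0.8305).
e_1·v_3 = 0.8944·(-2) + 0.4472·4 + 0.0000·(-3) = 0.0000; e_2·v_3 = (-0.2491)·(-2) + 0.4983·4 + 0.8305·(-3) = 0.0000.
u_3 = v_3 + 0.0000·e_1 + 0.0000·e_2 = (-2.0000, 4.0000, -3.0000).
‖u_3‖ = 5.3852, so e_3 = (-0.3714, 0.7428, -0.5571).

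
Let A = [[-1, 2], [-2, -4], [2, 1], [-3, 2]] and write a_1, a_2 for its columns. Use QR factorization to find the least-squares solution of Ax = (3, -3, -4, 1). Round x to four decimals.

x = (-0.5202, 0.6816)

e_1 = a_1/‖a_1‖ = (-1, -2, 2, -3)/4.2426 = (-0.2357, -0.4714, 0.4714, -0.7071).
r_{12} = e_1·a_2 = 0.4714.
u_2 = a_2 − 0.4714·e_1 = (2.1111, -3.7778, 0.7778, 2.3333).
‖u_2‖ = 4.9777, so e_2 = (0.4241, -0.7589, 0.1563, 0.4688).
Qᵀb = (-1.8856, 3.3929).
Back-substitute: x_2 = 3.3929/4.9777 = 0.6816.
x_1 = (-1.8856 − 0.4714·0.6816)/4.2426 = -0.5202.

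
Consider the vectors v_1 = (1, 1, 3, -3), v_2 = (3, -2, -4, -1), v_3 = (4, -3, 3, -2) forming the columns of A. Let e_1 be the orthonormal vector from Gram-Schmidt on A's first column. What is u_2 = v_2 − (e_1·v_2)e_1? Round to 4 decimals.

u_2 = (3.4000, -1.6000, -2.8000, -2.2000)

e_1 = v_1/‖v_1‖ = (1, 1, 3, -3)/4.4721 = (0.2236, 0.2236, 0.6708, -0.6708).
r_{12} = e_1·v_2 = -1.7889.
u_2 = v_2 + 1.7889·e_1 = (3.4000, -1.6000, -2.8000, -2.2000).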